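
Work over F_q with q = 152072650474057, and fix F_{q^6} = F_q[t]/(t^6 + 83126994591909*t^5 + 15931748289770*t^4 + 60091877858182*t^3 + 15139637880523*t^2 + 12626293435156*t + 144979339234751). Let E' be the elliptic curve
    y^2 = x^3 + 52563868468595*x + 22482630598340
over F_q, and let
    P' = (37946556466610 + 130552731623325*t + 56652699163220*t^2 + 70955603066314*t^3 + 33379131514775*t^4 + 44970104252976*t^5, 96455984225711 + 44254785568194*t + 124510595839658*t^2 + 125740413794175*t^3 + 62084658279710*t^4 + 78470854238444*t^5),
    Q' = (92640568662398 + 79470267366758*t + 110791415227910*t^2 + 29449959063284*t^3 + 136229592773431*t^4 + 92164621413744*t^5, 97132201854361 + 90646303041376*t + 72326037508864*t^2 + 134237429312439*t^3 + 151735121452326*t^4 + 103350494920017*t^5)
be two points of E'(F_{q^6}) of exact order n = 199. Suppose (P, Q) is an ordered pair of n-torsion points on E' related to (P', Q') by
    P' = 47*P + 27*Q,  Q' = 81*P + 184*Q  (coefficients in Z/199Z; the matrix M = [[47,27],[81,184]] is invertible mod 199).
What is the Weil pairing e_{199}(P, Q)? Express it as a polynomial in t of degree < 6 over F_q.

Since e_{199}(P,P)=e_{199}(Q,Q)=1 and e_{199}(Q,P)=e_{199}(P,Q)^{-1}, expanding e_{199}(47*P + 27*Q,81*P + 184*Q) leaves e(P,Q)^det(M).
Inverting 93 mod 199: 107. Thus e_{199}(P,Q) = e(P',Q')^{107}.
Build f_{199,P'} and f_{199,Q'} via the 8-bit ladder of 199=11000111_2; evaluate at shifted divisors; quotient in F_{152072650474057^6}.
So e_{199}(P',Q') = 60994947903387 + 139052846179311*t + 2463868490167*t^2 + 115788118020996*t^3 + 14666376917213*t^4 + 58054005191628*t^5.
Finally e_{199}(P,Q) = 131171983757358 + 38006617316596*t + 1964865079377*t^2 + 117554689452444*t^3 + 12620856492058*t^4 + 144468667056863*t^5.

131171983757358 + 38006617316596*t + 1964865079377*t^2 + 117554689452444*t^3 + 12620856492058*t^4 + 144468667056863*t^5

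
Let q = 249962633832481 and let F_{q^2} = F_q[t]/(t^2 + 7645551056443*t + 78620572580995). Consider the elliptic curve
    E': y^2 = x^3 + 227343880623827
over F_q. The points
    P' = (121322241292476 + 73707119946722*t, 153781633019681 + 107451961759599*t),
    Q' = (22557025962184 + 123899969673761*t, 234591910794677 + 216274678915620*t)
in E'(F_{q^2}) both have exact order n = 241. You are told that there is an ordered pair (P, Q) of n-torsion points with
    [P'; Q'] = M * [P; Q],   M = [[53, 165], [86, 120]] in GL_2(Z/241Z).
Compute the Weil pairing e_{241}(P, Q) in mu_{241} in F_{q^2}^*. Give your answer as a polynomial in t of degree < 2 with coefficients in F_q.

Since e_{241}(P,P)=e_{241}(Q,Q)=1 and e_{241}(Q,P)=e_{241}(P,Q)^{-1}, expanding e_{241}(53*P + 165*Q,86*P + 120*Q) leaves e(P,Q)^det(M).
det(M) mod 241 = 123; its inverse in (Z/241)^* is 145 (check: 123*145 mod 241 = 1).
n = 241 = (11110001)_2 (8 bits, wt 5); accumulate f_{241,P'}(Q'+S)/f_{241,P'}(S) along the 7-step ladder.
f_P(D_Q)/f_Q(D_P) = 170312076457531 + 123919620103415*t.
Thus e_{241}(P,Q) = 116625424448536 + 50639644812643*t.

116625424448536 + 50639644812643*t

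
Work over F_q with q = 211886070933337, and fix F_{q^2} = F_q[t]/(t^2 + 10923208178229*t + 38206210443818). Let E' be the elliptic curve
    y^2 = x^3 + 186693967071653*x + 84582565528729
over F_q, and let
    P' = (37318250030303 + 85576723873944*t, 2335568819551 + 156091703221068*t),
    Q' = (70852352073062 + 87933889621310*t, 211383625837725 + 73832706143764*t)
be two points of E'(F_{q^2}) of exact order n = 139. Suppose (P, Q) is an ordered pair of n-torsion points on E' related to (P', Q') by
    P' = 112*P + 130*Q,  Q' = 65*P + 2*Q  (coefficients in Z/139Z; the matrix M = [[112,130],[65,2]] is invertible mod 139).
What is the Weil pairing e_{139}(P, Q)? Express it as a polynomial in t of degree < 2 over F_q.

Alternating bilinearity on E[139] (values in mu_{139} in F_{211886070933337^2}) gives e(P',Q') = e(P,Q)^det(M).
Inverting 114 mod 139: 50. Thus e_{139}(P,Q) = e(P',Q')^{50}.
n = 139 = (10001011)_2 (8 bits, wt 4); accumulate f_{139,P'}(Q'+S)/f_{139,P'}(S) along the 7-step ladder.
Result: e(P',Q') = 189752576930705 + 185775669716747*t.
e_{139}(P,Q) = (189752576930705 + 185775669716747*t)^{50} = 145322108105766 + 88401933464517*t.

145322108105766 + 88401933464517*t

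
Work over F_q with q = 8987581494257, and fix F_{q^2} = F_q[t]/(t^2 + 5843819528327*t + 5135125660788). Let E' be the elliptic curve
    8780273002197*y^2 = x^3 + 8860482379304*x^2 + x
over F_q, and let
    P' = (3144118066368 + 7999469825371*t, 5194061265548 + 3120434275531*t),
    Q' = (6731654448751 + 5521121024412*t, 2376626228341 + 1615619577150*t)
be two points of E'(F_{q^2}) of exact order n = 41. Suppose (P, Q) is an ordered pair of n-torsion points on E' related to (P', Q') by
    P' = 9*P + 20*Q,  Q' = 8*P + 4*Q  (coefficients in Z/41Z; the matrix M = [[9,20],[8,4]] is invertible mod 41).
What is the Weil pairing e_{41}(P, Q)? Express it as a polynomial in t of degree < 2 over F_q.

3194896430395 + 3586410951384*t

e_{41}(aP+bQ,cP+dQ) = e_{41}(P,Q)^(ad-bc); with (a,b,c,d)=(9,20,8,4) this gives the det-41 law.
det M = 9*4 - 20*8 = -124 = 40 (mod 41); 40^{-1} = 40 (mod 41).
(x,y)|->(4156343957710x+1553269309234,4156343957710y) sends E' to y^2=x^3+667370251853*x+5008012299621.
Run Miller on y^2=x^3+667370251853*x+5008012299621 over F_{8987581494257}: ladder 101001 (6 bits); e = f_P(D_Q)/f_Q(D_P).
f_P(D_Q)/f_Q(D_P) = 7820228135358 + 5401170542873*t.
Hence e(P,Q) = 3194896430395 + 3586410951384*t in F_{8987581494257^2}^*.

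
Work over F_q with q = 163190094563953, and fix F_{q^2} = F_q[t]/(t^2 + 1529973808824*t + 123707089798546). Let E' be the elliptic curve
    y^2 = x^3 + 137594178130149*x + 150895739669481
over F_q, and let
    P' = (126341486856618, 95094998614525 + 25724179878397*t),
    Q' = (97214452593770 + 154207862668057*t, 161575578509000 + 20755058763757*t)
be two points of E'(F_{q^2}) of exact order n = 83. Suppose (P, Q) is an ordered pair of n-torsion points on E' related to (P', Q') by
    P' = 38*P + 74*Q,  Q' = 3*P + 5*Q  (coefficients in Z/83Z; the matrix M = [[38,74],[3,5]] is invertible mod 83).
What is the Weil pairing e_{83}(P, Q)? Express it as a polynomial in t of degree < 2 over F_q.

147322419081124 + 57899056863085*t

Under M = [[38,74],[3,5]] in GL_2(Z/83), e_{83}(P',Q') = e_{83}(P,Q)^(38*5-74*3 mod 83).
Hence e(P,Q) = e(P',Q')^{70} where 70 = 51^{-1} mod 83.
Run Miller on y^2=x^3+137594178130149*x+150895739669481 over F_{163190094563953}: ladder 1010011 (7 bits); e = f_P(D_Q)/f_Q(D_P).
f_P(D_Q)/f_Q(D_P) = 29200662224407 + 21336112609121*t.
(29200662224407 + 21336112609121*t)^{70} mod (163190094563953,f) = 147322419081124 + 57899056863085*t.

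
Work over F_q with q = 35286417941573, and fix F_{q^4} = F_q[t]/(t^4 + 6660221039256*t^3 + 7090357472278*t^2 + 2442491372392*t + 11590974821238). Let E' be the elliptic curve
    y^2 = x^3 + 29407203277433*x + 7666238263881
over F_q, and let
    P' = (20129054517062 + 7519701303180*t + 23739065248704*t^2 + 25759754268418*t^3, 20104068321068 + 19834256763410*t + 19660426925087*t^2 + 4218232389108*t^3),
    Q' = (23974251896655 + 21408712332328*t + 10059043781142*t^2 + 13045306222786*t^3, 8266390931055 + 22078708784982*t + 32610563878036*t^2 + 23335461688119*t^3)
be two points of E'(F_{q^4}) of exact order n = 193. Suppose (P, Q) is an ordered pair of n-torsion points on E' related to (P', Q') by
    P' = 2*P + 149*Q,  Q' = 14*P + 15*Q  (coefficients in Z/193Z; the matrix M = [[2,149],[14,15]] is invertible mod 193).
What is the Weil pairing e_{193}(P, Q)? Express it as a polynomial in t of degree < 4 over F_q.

The 193-Weil pairing on E[193] over F_{35286417941573} is alternating-bilinear: e_{193}(P',Q') = e_{193}(P,Q)^det(M).
det M = 2*15 - 149*14 = -2056 = 67 (mod 193); 67^{-1} = 121 (mod 193).
Build f_{193,P'} and f_{193,Q'} via the 8-bit ladder of 193=11000001_2; evaluate at shifted divisors; quotient in F_{35286417941573^4}.
Miller gives e_{193}(P',Q') = 2720351670430 + 18166118878787*t + 17863660199509*t^2 + 25572347743312*t^3 in F_{35286417941573^4}.
Finally e_{193}(P,Q) = 19654591369489 + 10871918031121*t + 30321709894889*t^2 + 19499522963584*t^3.

19654591369489 + 10871918031121*t + 30321709894889*t^2 + 19499522963584*t^3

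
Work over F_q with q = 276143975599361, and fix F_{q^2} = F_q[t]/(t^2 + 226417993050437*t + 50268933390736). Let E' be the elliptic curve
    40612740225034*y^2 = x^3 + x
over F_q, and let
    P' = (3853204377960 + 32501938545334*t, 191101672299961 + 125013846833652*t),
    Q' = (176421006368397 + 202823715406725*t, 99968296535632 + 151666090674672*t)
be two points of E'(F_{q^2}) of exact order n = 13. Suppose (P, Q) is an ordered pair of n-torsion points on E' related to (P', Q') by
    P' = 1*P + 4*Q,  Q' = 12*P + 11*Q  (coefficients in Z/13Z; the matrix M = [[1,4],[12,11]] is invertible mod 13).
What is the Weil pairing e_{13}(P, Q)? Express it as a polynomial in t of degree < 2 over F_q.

e_{13} is bilinear + alternating on E[13], so e_{13}(1*P + 4*Q, 12*P + 11*Q) = e_{13}(P,Q)^(1*11-4*12).
So e_{13}(P,Q) = e_{13}(P',Q')^{7}, since 2*7 = 1 mod 13.
(x,y)|->(35453393697724x,35453393697724y) sends E' to y^2=x^3+258232040429581*x.
n = 13 = (1101)_2 (4 bits, wt 3); accumulate f_{13,P'}(Q'+S)/f_{13,P'}(S) along the 3-step ladder.
Miller gives e_{13}(P',Q') = 158998620595537 + 117166442816192*t in F_{276143975599361^2}.
Hence e(P,Q) = 34981538300591 + 78473726327572*t in F_{276143975599361^2}^*.

34981538300591 + 78473726327572*t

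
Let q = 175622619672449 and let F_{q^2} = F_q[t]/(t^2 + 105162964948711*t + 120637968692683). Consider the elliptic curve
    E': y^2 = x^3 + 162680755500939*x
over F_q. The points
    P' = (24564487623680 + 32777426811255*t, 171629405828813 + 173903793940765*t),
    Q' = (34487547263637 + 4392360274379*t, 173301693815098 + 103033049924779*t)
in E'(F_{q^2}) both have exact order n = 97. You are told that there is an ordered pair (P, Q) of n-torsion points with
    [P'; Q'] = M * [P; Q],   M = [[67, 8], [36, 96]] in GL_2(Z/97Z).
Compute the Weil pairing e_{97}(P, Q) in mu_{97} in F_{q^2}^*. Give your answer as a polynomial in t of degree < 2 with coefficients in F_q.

39674833061995 + 114223622990155*t

e_{97} is bilinear + alternating on E[97], so e_{97}(67*P + 8*Q, 36*P + 96*Q) = e_{97}(P,Q)^(67*96-8*36).
det(M) mod 97 = 33; its inverse in (Z/97)^* is 50 (check: 33*50 mod 97 = 1).
Run Miller on y^2=x^3+162680755500939*x over F_{175622619672449}: ladder 1100001 (7 bits); e = f_P(D_Q)/f_Q(D_P).
The quotient is 158738140539404 + 45515221593304*t.
Finally e_{97}(P,Q) = 39674833061995 + 114223622990155*t.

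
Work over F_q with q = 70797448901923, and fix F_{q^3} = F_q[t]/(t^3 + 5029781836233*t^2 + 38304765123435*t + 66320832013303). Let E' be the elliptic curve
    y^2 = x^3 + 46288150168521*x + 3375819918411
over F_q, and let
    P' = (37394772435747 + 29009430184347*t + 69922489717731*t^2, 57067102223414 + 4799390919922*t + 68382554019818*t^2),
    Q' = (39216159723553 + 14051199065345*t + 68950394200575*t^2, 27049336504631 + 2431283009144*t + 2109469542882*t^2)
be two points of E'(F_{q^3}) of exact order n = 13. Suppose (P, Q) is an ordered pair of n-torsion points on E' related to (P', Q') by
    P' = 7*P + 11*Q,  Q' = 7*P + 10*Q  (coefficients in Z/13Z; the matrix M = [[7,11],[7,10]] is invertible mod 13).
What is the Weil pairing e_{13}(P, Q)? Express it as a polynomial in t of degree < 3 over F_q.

12698194979464 + 8900204972414*t + 47309941496382*t^2

Under M = [[7,11],[7,10]] in GL_2(Z/13), e_{13}(P',Q') = e_{13}(P,Q)^(7*10-11*7 mod 13).
7*10 - 11*7 = -7; reduced mod 13: det = 6, inverse 11.
n = 13 = (1101)_2 (4 bits, wt 3); accumulate f_{13,P'}(Q'+S)/f_{13,P'}(S) along the 3-step ladder.
e_{13}(P',Q') = 5871053392545 + 19178975051791*t + 67365134312298*t^2.
Hence e(P,Q) = 12698194979464 + 8900204972414*t + 47309941496382*t^2 in F_{70797448901923^3}^*.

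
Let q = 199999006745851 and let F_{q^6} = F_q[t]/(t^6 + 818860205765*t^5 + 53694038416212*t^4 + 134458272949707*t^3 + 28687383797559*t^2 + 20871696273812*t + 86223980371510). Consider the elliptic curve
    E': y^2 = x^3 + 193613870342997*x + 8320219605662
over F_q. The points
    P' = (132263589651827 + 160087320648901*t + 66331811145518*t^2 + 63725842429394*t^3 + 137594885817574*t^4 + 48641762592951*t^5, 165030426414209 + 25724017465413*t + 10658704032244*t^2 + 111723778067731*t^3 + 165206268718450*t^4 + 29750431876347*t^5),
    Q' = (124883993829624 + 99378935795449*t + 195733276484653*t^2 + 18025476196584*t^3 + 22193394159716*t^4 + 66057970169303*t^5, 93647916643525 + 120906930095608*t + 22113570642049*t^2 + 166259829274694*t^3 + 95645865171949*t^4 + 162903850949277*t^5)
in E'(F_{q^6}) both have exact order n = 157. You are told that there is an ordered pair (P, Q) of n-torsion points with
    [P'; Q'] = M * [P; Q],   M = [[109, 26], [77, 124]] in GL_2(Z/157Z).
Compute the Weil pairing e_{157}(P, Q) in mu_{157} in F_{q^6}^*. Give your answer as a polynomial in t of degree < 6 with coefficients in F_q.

55904594381116 + 32837765983169*t + 183689802687030*t^2 + 107902192047324*t^3 + 88225550787368*t^4 + 173921433256135*t^5

Under M = [[109,26],[77,124]] in GL_2(Z/157), e_{157}(P',Q') = e_{157}(P,Q)^(109*124-26*77 mod 157).
det(M) mod 157 = 53; its inverse in (Z/157)^* is 80 (check: 53*80 mod 157 = 1).
Build f_{157,P'} and f_{157,Q'} via the 8-bit ladder of 157=10011101_2; evaluate at shifted divisors; quotient in F_{199999006745851^6}.
f_P(D_Q)/f_Q(D_P) = 62103375688828 + 61670623802266*t + 1440380969777*t^2 + 45970977579903*t^3 + 138070445580322*t^4 + 106102808994457*t^5.
e_{157}(P,Q) = (62103375688828 + 61670623802266*t + 1440380969777*t^2 + 45970977579903*t^3 + 138070445580322*t^4 + 106102808994457*t^5)^{80} = 55904594381116 + 32837765983169*t + 183689802687030*t^2 + 107902192047324*t^3 + 88225550787368*t^4 + 173921433256135*t^5.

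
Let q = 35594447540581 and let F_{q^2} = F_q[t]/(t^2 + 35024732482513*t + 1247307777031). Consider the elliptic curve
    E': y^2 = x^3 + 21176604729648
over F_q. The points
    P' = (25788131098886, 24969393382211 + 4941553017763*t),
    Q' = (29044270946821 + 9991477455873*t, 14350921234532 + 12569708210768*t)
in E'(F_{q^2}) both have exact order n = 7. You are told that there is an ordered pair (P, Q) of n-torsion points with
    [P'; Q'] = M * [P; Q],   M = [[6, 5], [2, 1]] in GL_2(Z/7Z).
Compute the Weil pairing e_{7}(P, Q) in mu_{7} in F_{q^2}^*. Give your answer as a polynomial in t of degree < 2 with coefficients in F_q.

e_{7} is bilinear + alternating on E[7], so e_{7}(6*P + 5*Q, 2*P + 1*Q) = e_{7}(P,Q)^(6*1-5*2).
det M = 6*1 - 5*2 = -4 = 3 (mod 7); 3^{-1} = 5 (mod 7).
Miller loop for e_{7} over F_{35594447540581^2}: bits of 7 = 111; 2 double steps + 2 add steps, l/v at each.
f_P(D_Q)/f_Q(D_P) = 966211872418 + 17791745380658*t.
Finally e_{7}(P,Q) = 28771556569233 + 35449812565172*t.

28771556569233 + 35449812565172*t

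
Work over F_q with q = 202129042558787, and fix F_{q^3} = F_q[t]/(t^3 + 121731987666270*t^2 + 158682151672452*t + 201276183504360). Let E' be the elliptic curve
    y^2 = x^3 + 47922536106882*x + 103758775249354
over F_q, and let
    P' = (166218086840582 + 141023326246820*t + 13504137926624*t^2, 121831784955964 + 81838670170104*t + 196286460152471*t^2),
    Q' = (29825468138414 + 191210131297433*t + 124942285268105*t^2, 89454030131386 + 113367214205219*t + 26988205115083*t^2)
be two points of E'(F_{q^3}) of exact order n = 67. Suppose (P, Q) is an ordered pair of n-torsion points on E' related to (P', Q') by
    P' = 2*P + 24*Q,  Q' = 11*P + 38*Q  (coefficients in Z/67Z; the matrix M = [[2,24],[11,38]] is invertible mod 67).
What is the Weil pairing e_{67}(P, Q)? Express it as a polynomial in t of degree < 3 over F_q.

33567218593459 + 155675451899505*t + 78009988687226*t^2

Alternating bilinearity on E[67] (values in mu_{67} in F_{202129042558787^3}) gives e(P',Q') = e(P,Q)^det(M).
2*38 - 24*11 = -188; reduced mod 67: det = 13, inverse 31.
Miller loop for e_{67} over F_{202129042558787^3}: bits of 67 = 1000011; 6 double steps + 2 add steps, l/v at each.
The quotient is 18417146093873 + 44606613901777*t + 183446013638572*t^2.
Hence e(P,Q) = 33567218593459 + 155675451899505*t + 78009988687226*t^2 in F_{202129042558787^3}^*.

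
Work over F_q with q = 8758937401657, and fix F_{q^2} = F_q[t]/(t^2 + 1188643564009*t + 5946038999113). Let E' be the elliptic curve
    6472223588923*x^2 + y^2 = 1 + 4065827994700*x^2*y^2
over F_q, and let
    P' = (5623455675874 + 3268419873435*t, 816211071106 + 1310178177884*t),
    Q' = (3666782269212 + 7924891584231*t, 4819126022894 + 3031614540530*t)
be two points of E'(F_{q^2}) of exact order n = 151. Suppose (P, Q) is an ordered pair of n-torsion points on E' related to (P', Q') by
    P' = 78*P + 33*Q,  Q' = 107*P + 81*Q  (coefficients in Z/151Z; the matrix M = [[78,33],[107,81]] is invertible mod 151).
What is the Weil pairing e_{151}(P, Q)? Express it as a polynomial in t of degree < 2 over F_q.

Alternating bilinearity on E[151] (values in mu_{151} in F_{8758937401657^2}) gives e(P',Q') = e(P,Q)^det(M).
78*81 - 33*107 = 2787; reduced mod 151: det = 69, inverse 116.
Edwards->Montgomery: u=(1+y)/(1-y), v=u/x -> 4276020788096v^2=u^3+5925493602148u^2+u; then x_W=2791333248970u+3216164830880: y^2=x^3+1695019708988*x+1267687587897.
Run Miller on y^2=x^3+1695019708988*x+1267687587897 over F_{8758937401657}: ladder 10010111 (8 bits); e = f_P(D_Q)/f_Q(D_P).
Result: e(P',Q') = 4014883119325 + 2496946205361*t.
Hence e(P,Q) = 8757728248084 + 529510613787*t in F_{8758937401657^2}^*.

8757728248084 + 529510613787*t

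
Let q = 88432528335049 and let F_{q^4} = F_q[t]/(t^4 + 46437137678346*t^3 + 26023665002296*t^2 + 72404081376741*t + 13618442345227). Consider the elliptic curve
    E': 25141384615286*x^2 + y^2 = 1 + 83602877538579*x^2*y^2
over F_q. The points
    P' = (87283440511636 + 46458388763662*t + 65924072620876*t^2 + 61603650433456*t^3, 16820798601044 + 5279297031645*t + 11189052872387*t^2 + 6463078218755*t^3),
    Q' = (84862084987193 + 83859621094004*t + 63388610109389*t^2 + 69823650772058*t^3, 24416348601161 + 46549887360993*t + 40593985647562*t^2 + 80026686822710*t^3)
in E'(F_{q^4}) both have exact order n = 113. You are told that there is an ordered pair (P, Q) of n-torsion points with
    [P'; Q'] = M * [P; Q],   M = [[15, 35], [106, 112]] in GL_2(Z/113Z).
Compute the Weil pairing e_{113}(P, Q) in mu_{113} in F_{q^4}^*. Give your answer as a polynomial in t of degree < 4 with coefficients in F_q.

Under M = [[15,35],[106,112]] in GL_2(Z/113), e_{113}(P',Q') = e_{113}(P,Q)^(15*112-35*106 mod 113).
det(M) mod 113 = 4; its inverse in (Z/113)^* is 85 (check: 4*85 mod 113 = 1).
Map (x,y)_Ed via u=(1+y)/(1-y), v=(1+y)/((1-y)x) to Montgomery A=31537572201107,B=5553966566042; then to (a',b')=(72506101003089,59434466673466).
n = 113 = (1110001)_2 (7 bits, wt 4); accumulate f_{113,P'}(Q'+S)/f_{113,P'}(S) along the 6-step ladder.
Result: e(P',Q') = 9646442044534 + 45115865991906*t + 27008388268459*t^2 + 28821548110330*t^3.
(9646442044534 + 45115865991906*t + 27008388268459*t^2 + 28821548110330*t^3)^{85} mod (88432528335049,f) = 85540360030667 + 51228340166292*t + 61588940112826*t^2 + 84233296117593*t^3.

85540360030667 + 51228340166292*t + 61588940112826*t^2 + 84233296117593*t^3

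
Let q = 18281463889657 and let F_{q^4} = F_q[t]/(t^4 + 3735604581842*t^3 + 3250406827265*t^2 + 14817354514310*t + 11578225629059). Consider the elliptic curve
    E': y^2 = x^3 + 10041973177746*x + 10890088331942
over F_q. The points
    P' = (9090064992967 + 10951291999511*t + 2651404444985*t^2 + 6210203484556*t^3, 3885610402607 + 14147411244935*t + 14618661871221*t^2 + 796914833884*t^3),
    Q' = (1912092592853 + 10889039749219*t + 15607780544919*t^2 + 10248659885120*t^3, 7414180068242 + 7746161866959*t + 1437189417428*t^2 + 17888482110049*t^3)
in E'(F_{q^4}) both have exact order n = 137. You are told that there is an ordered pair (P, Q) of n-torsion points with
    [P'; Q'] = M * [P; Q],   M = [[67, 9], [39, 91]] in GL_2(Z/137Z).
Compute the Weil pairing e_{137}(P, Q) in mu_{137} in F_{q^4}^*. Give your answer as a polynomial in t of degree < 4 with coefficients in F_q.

e_{137} is bilinear + alternating on E[137], so e_{137}(67*P + 9*Q, 39*P + 91*Q) = e_{137}(P,Q)^(67*91-9*39).
Inverting 129 mod 137: 17. Thus e_{137}(P,Q) = e(P',Q')^{17}.
Miller loop for e_{137} over F_{18281463889657^4}: bits of 137 = 10001001; 7 double steps + 2 add steps, l/v at each.
f_P(D_Q)/f_Q(D_P) = 14796254878358 + 3429948695411*t + 7071379036729*t^2 + 2647029339262*t^3.
e_{137}(P,Q) = (14796254878358 + 3429948695411*t + 7071379036729*t^2 + 2647029339262*t^3)^{17} = 10306820901900 + 2831364250459*t + 4247069984391*t^2 + 4901521565941*t^3.

10306820901900 + 2831364250459*t + 4247069984391*t^2 + 4901521565941*t^3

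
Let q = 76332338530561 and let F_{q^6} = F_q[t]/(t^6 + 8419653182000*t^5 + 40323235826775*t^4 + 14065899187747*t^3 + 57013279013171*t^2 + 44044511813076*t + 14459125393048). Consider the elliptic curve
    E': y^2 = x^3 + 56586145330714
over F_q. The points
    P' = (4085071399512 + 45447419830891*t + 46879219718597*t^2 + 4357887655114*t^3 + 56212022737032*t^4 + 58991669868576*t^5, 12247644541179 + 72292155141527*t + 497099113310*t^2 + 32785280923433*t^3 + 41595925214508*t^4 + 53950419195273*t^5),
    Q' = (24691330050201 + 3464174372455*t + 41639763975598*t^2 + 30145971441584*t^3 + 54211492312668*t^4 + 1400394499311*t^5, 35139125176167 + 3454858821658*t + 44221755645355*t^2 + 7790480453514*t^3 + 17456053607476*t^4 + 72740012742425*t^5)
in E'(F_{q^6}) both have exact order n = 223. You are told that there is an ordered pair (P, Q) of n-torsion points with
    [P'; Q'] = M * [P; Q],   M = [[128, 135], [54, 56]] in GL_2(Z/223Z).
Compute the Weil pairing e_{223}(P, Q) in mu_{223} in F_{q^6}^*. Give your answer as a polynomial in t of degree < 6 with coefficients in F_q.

Under M = [[128,135],[54,56]] in GL_2(Z/223), e_{223}(P',Q') = e_{223}(P,Q)^(128*56-135*54 mod 223).
So e_{223}(P,Q) = e_{223}(P',Q')^{53}, since 101*53 = 1 mod 223.
n = 223 = (11011111)_2 (8 bits, wt 7); accumulate f_{223,P'}(Q'+S)/f_{223,P'}(S) along the 7-step ladder.
The quotient is 45460714462570 + 70160984859498*t + 42641635597423*t^2 + 3396824991495*t^3 + 13952073032334*t^4 + 26246242417807*t^5.
Raise to 53: e(P,Q) = 57980593282349 + 61126627148242*t + 1787150243320*t^2 + 58499685078215*t^3 + 39002560187781*t^4 + 51174455750212*t^5 in mu_{223}.

57980593282349 + 61126627148242*t + 1787150243320*t^2 + 58499685078215*t^3 + 39002560187781*t^4 + 51174455750212*t^5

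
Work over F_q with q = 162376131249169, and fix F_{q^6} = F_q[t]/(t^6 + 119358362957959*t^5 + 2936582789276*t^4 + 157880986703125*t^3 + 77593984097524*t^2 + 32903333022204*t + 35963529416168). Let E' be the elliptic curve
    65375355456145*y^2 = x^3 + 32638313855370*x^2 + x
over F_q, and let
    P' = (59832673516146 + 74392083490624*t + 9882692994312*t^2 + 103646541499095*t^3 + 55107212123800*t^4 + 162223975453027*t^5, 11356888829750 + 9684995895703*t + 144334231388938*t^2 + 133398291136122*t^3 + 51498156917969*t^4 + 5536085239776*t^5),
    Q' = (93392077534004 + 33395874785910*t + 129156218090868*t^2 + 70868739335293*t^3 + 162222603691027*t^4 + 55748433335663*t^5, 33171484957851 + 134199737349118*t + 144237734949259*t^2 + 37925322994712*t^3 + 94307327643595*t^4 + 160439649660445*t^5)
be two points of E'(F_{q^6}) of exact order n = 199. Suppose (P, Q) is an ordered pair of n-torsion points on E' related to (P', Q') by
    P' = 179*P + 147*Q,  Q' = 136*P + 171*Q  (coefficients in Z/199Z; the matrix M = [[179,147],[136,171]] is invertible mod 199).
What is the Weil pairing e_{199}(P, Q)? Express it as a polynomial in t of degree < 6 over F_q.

e_{199} is bilinear + alternating on E[199], so e_{199}(179*P + 147*Q, 136*P + 171*Q) = e_{199}(P,Q)^(179*171-147*136).
det(M) mod 199 = 70; its inverse in (Z/199)^* is 145 (check: 70*145 mod 199 = 1).
Montgomery->Weierstrass: x_W = 71389826806337*x+98244081506586, y_W=71389826806337*y on F_{162376131249169}; lands on y^2=x^3+68253089645511*x+122194916330203.
Run Miller on y^2=x^3+68253089645511*x+122194916330203 over F_{162376131249169}: ladder 11000111 (8 bits); e = f_P(D_Q)/f_Q(D_P).
So e_{199}(P',Q') = 68205192688423 + 131491593367527*t + 47556871416935*t^2 + 6254166729277*t^3 + 24202919642178*t^4 + 103535304365420*t^5.
Raise to 145: e(P,Q) = 28357265042727 + 117704423544227*t + 152415702229654*t^2 + 21634979564013*t^3 + 72348641421420*t^4 + 144159654865837*t^5 in mu_{199}.

28357265042727 + 117704423544227*t + 152415702229654*t^2 + 21634979564013*t^3 + 72348641421420*t^4 + 144159654865837*t^5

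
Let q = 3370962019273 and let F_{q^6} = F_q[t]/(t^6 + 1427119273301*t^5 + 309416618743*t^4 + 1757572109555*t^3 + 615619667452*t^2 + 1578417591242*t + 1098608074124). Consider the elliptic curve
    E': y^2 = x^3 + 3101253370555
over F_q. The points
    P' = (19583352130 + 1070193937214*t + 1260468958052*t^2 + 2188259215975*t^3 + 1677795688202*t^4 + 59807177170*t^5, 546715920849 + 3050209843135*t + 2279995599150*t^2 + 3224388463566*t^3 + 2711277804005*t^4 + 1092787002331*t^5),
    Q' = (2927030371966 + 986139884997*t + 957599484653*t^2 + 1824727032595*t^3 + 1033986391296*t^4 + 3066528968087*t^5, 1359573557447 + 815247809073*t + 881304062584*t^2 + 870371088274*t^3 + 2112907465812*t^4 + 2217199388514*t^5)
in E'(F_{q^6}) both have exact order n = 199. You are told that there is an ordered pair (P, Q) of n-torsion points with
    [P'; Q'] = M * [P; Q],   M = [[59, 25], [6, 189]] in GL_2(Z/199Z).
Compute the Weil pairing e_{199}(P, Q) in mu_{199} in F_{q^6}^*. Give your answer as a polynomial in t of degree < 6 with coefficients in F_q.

2415368119906 + 1824911938133*t + 1853303694739*t^2 + 2444948706988*t^3 + 922752497298*t^4 + 2993602141758*t^5

Under M = [[59,25],[6,189]] in GL_2(Z/199), e_{199}(P',Q') = e_{199}(P,Q)^(59*189-25*6 mod 199).
So e_{199}(P,Q) = e_{199}(P',Q')^{32}, since 56*32 = 1 mod 199.
n = 199 = (11000111)_2 (8 bits, wt 5); accumulate f_{199,P'}(Q'+S)/f_{199,P'}(S) along the 7-step ladder.
f_P(D_Q)/f_Q(D_P) = 2932500450441 + 801070639620*t + 557625044943*t^2 + 488751430598*t^3 + 130737898753*t^4 + 902069875840*t^5.
Hence e(P,Q) = 2415368119906 + 1824911938133*t + 1853303694739*t^2 + 2444948706988*t^3 + 922752497298*t^4 + 2993602141758*t^5 in F_{3370962019273^6}^*.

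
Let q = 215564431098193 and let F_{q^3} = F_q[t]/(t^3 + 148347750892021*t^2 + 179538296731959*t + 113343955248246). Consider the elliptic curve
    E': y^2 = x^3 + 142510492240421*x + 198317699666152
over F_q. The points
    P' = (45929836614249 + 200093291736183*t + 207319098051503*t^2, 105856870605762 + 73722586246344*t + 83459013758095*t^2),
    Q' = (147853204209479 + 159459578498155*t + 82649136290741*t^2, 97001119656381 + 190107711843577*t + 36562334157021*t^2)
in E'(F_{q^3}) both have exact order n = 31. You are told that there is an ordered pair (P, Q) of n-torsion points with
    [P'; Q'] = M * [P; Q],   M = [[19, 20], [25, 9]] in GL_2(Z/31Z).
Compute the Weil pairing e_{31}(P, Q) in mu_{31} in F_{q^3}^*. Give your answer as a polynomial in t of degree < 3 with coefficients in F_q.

141408074455130 + 90900130228578*t + 104217970310598*t^2

e_{31}(aP+bQ,cP+dQ) = e_{31}(P,Q)^(ad-bc); with (a,b,c,d)=(19,20,25,9) this gives the det-31 law.
19*9 - 20*25 = -329; reduced mod 31: det = 12, inverse 13.
5-bit Miller (11111) on E'/F_{215564431098193} with a'=142510492240421, b'=198317699666152: accumulate tangent/chord ratios at Q'+S and P'+S'.
Miller gives e_{31}(P',Q') = 44061014632276 + 204845684961552*t + 94194759203847*t^2 in F_{215564431098193^3}.
Hence e(P,Q) = 141408074455130 + 90900130228578*t + 104217970310598*t^2 in F_{215564431098193^3}^*.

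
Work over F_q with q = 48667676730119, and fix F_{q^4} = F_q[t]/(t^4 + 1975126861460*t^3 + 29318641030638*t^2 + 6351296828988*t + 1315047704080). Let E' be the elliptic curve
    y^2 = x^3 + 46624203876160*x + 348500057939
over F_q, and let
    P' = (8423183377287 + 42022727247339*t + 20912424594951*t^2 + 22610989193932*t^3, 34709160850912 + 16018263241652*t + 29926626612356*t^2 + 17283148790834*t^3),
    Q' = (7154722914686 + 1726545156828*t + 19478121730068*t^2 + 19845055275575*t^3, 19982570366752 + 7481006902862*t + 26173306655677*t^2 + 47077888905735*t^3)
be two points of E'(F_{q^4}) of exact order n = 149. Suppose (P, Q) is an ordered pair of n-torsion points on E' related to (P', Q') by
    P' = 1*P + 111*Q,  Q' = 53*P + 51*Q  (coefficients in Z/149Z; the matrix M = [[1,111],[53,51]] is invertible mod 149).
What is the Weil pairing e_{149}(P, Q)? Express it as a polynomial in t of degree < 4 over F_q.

26544663445286 + 7581593794797*t + 24347729589551*t^2 + 20296093664646*t^3

e_{149} is bilinear + alternating on E[149], so e_{149}(1*P + 111*Q, 53*P + 51*Q) = e_{149}(P,Q)^(1*51-111*53).
Hence e(P,Q) = e(P',Q')^{78} where 78 = 128^{-1} mod 149.
Run Miller on y^2=x^3+46624203876160*x+348500057939 over F_{48667676730119}: ladder 10010101 (8 bits); e = f_P(D_Q)/f_Q(D_P).
Miller gives e_{149}(P',Q') = 37118449832838 + 16771332708616*t + 10056365490402*t^2 + 13284276434268*t^3 in F_{48667676730119^4}.
Raise to 78: e(P,Q) = 26544663445286 + 7581593794797*t + 24347729589551*t^2 + 20296093664646*t^3 in mu_{149}.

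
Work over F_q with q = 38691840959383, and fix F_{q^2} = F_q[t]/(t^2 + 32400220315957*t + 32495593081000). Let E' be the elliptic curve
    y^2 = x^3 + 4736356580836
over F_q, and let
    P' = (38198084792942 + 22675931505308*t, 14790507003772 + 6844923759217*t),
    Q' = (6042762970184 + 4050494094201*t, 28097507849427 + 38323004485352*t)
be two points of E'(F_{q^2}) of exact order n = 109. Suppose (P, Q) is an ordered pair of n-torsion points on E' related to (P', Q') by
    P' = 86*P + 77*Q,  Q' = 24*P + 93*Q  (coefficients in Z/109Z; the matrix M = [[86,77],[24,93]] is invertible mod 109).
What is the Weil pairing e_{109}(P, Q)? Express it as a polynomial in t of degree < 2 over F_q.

21145128898426 + 38291480224434*t

Since e_{109}(P,P)=e_{109}(Q,Q)=1 and e_{109}(Q,P)=e_{109}(P,Q)^{-1}, expanding e_{109}(86*P + 77*Q,24*P + 93*Q) leaves e(P,Q)^det(M).
So e_{109}(P,Q) = e_{109}(P',Q')^{64}, since 46*64 = 1 mod 109.
Build f_{109,P'} and f_{109,Q'} via the 7-bit ladder of 109=1101101_2; evaluate at shifted divisors; quotient in F_{38691840959383^2}.
f_P(D_Q)/f_Q(D_P) = 36060738502986 + 24247540900930*t.
(36060738502986 + 24247540900930*t)^{64} mod (38691840959383,f) = 21145128898426 + 38291480224434*t.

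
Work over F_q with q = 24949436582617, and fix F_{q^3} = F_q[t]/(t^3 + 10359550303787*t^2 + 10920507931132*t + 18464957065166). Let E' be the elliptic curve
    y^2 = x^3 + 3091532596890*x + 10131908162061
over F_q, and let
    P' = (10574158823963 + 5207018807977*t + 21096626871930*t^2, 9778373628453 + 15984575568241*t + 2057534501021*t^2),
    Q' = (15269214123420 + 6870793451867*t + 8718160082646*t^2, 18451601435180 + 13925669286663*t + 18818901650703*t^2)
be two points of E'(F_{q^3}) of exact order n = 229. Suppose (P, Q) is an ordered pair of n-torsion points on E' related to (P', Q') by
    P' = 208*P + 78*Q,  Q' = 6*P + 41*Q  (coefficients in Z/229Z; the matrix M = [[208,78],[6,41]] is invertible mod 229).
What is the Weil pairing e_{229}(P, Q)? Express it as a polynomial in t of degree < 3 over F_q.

21812137973772 + 17309587308159*t + 18649007611136*t^2

Alternating bilinearity on E[229] (values in mu_{229} in F_{24949436582617^3}) gives e(P',Q') = e(P,Q)^det(M).
det(M) mod 229 = 45; its inverse in (Z/229)^* is 56 (check: 45*56 mod 229 = 1).
Miller loop for e_{229} over F_{24949436582617^3}: bits of 229 = 11100101; 7 double steps + 4 add steps, l/v at each.
e_{229}(P',Q') = 10445234206557 + 20492014688861*t + 746610729766*t^2.
Hence e(P,Q) = 21812137973772 + 17309587308159*t + 18649007611136*t^2 in F_{24949436582617^3}^*.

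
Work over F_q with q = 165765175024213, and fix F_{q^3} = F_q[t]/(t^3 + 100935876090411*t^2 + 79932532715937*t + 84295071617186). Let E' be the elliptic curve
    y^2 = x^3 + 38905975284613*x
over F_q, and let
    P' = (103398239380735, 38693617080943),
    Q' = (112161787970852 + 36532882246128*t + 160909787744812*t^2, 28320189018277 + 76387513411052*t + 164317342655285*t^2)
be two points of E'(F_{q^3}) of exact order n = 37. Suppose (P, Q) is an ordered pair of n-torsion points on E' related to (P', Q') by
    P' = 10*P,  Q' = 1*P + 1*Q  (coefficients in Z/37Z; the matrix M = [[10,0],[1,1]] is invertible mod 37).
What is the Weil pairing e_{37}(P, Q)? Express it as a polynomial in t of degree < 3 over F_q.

10018412521865 + 48195745070721*t + 32050850260627*t^2

Alternating bilinearity on E[37] (values in mu_{37} in F_{165765175024213^3}) gives e(P',Q') = e(P,Q)^det(M).
So e_{37}(P,Q) = e_{37}(P',Q')^{26}, since 10*26 = 1 mod 37.
Miller loop for e_{37} over F_{165765175024213^3}: bits of 37 = 100101; 5 double steps + 2 add steps, l/v at each.
f_P(D_Q)/f_Q(D_P) = 23431246327219 + 32977402977683*t + 13829195706147*t^2.
(23431246327219 + 32977402977683*t + 13829195706147*t^2)^{26} mod (165765175024213,f) = 10018412521865 + 48195745070721*t + 32050850260627*t^2.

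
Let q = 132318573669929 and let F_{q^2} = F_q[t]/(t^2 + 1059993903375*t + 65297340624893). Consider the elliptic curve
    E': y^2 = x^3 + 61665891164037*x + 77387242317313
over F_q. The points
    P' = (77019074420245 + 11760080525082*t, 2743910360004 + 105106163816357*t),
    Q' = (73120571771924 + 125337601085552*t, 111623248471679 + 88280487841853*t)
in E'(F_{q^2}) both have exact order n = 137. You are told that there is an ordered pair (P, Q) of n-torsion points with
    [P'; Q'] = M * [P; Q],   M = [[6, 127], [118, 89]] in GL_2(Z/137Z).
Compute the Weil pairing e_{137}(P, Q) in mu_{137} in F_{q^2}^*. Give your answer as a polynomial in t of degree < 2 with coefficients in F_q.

97591061773898 + 31631876849272*t

e_{137} is bilinear + alternating on E[137], so e_{137}(6*P + 127*Q, 118*P + 89*Q) = e_{137}(P,Q)^(6*89-127*118).
So e_{137}(P,Q) = e_{137}(P',Q')^{92}, since 70*92 = 1 mod 137.
Run Miller on y^2=x^3+61665891164037*x+77387242317313 over F_{132318573669929}: ladder 10001001 (8 bits); e = f_P(D_Q)/f_Q(D_P).
Result: e(P',Q') = 86384176319694 + 26386771074718*t.
(86384176319694 + 26386771074718*t)^{92} mod (132318573669929,f) = 97591061773898 + 31631876849272*t.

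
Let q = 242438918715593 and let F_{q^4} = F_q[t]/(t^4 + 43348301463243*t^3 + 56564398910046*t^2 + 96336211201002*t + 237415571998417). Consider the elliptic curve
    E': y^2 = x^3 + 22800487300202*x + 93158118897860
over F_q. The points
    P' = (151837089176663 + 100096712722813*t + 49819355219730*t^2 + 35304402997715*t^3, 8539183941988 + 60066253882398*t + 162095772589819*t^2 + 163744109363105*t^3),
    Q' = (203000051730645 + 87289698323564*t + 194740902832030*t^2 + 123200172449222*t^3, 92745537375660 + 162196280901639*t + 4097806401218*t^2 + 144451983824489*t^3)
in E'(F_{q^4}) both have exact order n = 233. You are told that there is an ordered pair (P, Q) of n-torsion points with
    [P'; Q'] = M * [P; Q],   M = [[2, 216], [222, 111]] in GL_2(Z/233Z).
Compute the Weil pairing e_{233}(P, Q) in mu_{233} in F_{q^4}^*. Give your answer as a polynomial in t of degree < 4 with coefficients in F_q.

e_{233} is bilinear + alternating on E[233], so e_{233}(2*P + 216*Q, 222*P + 111*Q) = e_{233}(P,Q)^(2*111-216*222).
det(M) mod 233 = 35; its inverse in (Z/233)^* is 20 (check: 35*20 mod 233 = 1).
Build f_{233,P'} and f_{233,Q'} via the 8-bit ladder of 233=11101001_2; evaluate at shifted divisors; quotient in F_{242438918715593^4}.
Miller gives e_{233}(P',Q') = 236274344261581 + 46081885046893*t + 162514945195395*t^2 + 90998803170134*t^3 in F_{242438918715593^4}.
(236274344261581 + 46081885046893*t + 162514945195395*t^2 + 90998803170134*t^3)^{20} mod (242438918715593,f) = 7240513235562 + 30214070481464*t + 104350213320663*t^2 + 3952702714323*t^3.

7240513235562 + 30214070481464*t + 104350213320663*t^2 + 3952702714323*t^3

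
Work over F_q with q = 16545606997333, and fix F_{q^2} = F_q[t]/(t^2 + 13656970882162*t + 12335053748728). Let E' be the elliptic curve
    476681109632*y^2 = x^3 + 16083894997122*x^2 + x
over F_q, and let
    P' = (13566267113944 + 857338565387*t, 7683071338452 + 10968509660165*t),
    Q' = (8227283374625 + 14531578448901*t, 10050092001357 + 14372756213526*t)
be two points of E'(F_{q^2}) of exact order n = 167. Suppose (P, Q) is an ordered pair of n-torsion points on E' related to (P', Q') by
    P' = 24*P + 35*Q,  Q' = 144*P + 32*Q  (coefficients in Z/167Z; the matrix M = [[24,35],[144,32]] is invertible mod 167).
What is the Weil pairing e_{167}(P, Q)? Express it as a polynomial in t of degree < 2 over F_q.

e_{167} is bilinear + alternating on E[167], so e_{167}(24*P + 35*Q, 144*P + 32*Q) = e_{167}(P,Q)^(24*32-35*144).
24*32 - 35*144 = -4272; reduced mod 167: det = 70, inverse 136.
(x,y)|->(2452097800130x+1483692421705,2452097800130y) sends E' to y^2=x^3+15777950051091*x+2877122254085.
8-bit Miller (10100111) on E'/F_{16545606997333} with a'=15777950051091, b'=2877122254085: accumulate tangent/chord ratios at Q'+S and P'+S'.
Result: e(P',Q') = 7148833446255 + 15953315901565*t.
Hence e(P,Q) = 11408295570424 + 7088986061456*t in F_{16545606997333^2}^*.

11408295570424 + 7088986061456*t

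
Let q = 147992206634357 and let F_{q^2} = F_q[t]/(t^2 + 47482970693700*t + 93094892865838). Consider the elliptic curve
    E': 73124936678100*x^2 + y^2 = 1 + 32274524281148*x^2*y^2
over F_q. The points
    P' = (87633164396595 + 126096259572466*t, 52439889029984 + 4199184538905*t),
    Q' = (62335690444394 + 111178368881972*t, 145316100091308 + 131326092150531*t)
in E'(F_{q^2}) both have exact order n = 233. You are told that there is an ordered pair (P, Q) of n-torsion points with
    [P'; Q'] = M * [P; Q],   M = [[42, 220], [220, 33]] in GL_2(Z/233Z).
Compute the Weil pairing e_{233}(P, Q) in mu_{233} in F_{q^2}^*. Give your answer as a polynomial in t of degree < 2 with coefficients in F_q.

The 233-Weil pairing on E[233] over F_{147992206634357} is alternating-bilinear: e_{233}(P',Q') = e_{233}(P,Q)^det(M).
42*33 - 220*220 = -47014; reduced mod 233: det = 52, inverse 121.
Edwards a_E,d_E -> Montgomery A=89848744637114,B=41016447591490 -> Weierstrass 18452447511994,41545139769364 via alpha=66897312371327,beta=10212603099238.
Miller loop for e_{233} over F_{147992206634357^2}: bits of 233 = 11101001; 7 double steps + 4 add steps, l/v at each.
f_P(D_Q)/f_Q(D_P) = 4658670571022 + 11364079076921*t.
Hence e(P,Q) = 54028378426502 + 33529547445451*t in F_{147992206634357^2}^*.

54028378426502 + 33529547445451*t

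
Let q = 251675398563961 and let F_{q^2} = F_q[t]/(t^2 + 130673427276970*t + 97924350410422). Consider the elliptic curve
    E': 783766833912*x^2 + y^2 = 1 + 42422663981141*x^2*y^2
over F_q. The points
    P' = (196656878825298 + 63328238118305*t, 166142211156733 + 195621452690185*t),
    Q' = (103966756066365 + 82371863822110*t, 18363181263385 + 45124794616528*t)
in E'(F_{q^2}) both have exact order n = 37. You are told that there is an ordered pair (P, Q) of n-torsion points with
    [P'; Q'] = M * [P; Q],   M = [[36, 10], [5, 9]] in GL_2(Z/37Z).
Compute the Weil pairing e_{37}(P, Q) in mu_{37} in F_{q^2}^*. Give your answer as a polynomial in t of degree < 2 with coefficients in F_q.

Alternating bilinearity on E[37] (values in mu_{37} in F_{251675398563961^2}) gives e(P',Q') = e(P,Q)^det(M).
det M = 36*9 - 10*5 = 274 = 15 (mod 37); 15^{-1} = 5 (mod 37).
Map (x,y)_Ed via u=(1+y)/(1-y), v=(1+y)/((1-y)x) to Montgomery A=54430964475181,B=224629228438724; then to (a',b')=(141260711464672,231945007901932).
Miller loop for e_{37} over F_{251675398563961^2}: bits of 37 = 100101; 5 double steps + 2 add steps, l/v at each.
The quotient is 25893875965678 + 128119155895936*t.
Raise to 5: e(P,Q) = 30464868051644 + 70299607740300*t in mu_{37}.

30464868051644 + 70299607740300*t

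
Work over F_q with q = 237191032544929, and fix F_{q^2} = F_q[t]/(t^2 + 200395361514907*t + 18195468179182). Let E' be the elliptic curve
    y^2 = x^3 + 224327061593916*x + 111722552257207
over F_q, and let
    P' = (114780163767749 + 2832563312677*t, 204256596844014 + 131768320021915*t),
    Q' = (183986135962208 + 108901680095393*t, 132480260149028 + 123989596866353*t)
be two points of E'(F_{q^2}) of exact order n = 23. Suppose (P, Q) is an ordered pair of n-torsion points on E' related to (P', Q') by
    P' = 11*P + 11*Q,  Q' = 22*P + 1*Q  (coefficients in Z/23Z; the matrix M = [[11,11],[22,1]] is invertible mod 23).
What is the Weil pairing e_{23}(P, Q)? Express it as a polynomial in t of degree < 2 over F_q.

Since e_{23}(P,P)=e_{23}(Q,Q)=1 and e_{23}(Q,P)=e_{23}(P,Q)^{-1}, expanding e_{23}(11*P + 11*Q,22*P + 1*Q) leaves e(P,Q)^det(M).
Inverting 22 mod 23: 22. Thus e_{23}(P,Q) = e(P',Q')^{22}.
Double-and-add over 10111: 5-1 doublings, 4-1 additions; each step l_{T,T}/v_{2T} or l_{T,P'}/v at Q'+S for random S.
So e_{23}(P',Q') = 25950831668297 + 71274340741607*t.
Thus e_{23}(P,Q) = 165354672450768 + 165916691803322*t.

165354672450768 + 165916691803322*t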